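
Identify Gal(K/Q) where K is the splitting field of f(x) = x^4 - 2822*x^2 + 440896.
Gal(K/Q) = Z/2Z (cyclic of order 2)

f factors as (x^2 - 166)(x^2 - 2656), so the splitting field is K = Q(sqrt(166), sqrt(2656)). The squarefree part of 166 is 166 and the squarefree part of 2656 is also 166, so sqrt(166) and sqrt(2656) are both rational multiples of sqrt(166). Hence Q(sqrt(166)) = Q(sqrt(2656)) = Q(sqrt(166)), and the splitting field collapses to a single degree-2 extension with Galois group Z/2Z.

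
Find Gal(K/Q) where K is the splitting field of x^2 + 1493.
Gal(K/Q) = Z/2Z (cyclic of order 2)

x^2 + 1493 is irreducible over Q since -1493 is not a rational square. The splitting field Q(sqrt(-1493)) has degree 2 over Q, and its unique nontrivial automorphism is sqrt(-1493) ↦ -sqrt(-1493). Hence Gal(Q(sqrt(-1493))/Q) = Z/2Z.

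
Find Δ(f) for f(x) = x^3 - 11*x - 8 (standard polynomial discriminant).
Δ = 3596

For a depressed cubic x^3 + p x + q the discriminant is Δ = -4 p^3 - 27 q^2 = -4*(-11)^3 - 27*(-8)^2 = 5324 - 1728 = 3596.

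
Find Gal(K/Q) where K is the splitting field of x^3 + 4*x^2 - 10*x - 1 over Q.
Gal(K/Q) = S_3 (symmetric group of order 6)

Compute the discriminant of x^3 + (4)*x^2 + (-10)*x + (-1): Δ = 6549. Since Δ is not a rational square, the Galois group is not contained in A_3; it must be the full S_3 (irreducibility of the cubic rules out anything smaller).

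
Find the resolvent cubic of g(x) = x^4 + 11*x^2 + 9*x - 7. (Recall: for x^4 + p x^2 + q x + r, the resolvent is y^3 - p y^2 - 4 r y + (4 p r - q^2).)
h(y) = y^3 - 11*y^2 + 28*y - 389

Identify coefficients: p = 11, q = 9, r = -7.
Plug into h(y) = y^3 - p y^2 - 4 r y + (4 p r - q^2):
  h(y) = y^3 - (11) y^2 - 4*(-7) y + (4*(11)*(-7) - (9)^2)
       = y^3 + (-11) y^2 + (28) y + (-389).
Simplifying: h(y) = y^3 - 11*y^2 + 28*y - 389.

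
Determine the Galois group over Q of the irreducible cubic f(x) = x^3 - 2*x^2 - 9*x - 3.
Gal(K/Q) = S_3 (symmetric group of order 6)

Compute the discriminant of x^3 + (-2)*x^2 + (-9)*x + (-3): Δ = 1929. Since Δ is not a rational square, the Galois group is not contained in A_3; it must be the full S_3 (irreducibility of the cubic rules out anything smaller).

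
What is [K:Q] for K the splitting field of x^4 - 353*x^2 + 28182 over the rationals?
[K:Q] = 4

f factors as (x^2 - 122)(x^2 - 231); the splitting field is K = Q(sqrt(122), sqrt(231)). Since 122, 231, and 28182 are all non-squares in Q, the three subfields Q(sqrt(122)), Q(sqrt(231)), Q(sqrt(28182)) are distinct degree-2 extensions, so [K:Q] = 4 (Klein four Galois group).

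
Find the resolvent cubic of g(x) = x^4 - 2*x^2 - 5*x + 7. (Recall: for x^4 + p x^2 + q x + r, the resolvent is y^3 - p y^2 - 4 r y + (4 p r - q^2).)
h(y) = y^3 + 2*y^2 - 28*y - 81

Identify coefficients: p = -2, q = -5, r = 7.
Plug into h(y) = y^3 - p y^2 - 4 r y + (4 p r - q^2):
  h(y) = y^3 - (-2) y^2 - 4*(7) y + (4*(-2)*(7) - (-5)^2)
       = y^3 + (2) y^2 + (-28) y + (-81).
Simplifying: h(y) = y^3 + 2*y^2 - 28*y - 81.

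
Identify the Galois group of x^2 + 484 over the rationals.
Gal(K/Q) = Z/2Z (cyclic of order 2)

x^2 + 484 is irreducible over Q since -484 is not a rational square. The splitting field Q(sqrt(-484)) has degree 2 over Q, and its unique nontrivial automorphism is sqrt(-484) ↦ -sqrt(-484). Hence Gal(Q(sqrt(-484))/Q) = Z/2Z.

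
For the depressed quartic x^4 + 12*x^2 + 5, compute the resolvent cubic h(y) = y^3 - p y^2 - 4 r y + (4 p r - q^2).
h(y) = y^3 - 12*y^2 - 20*y + 240

Identify coefficients: p = 12, q = 0, r = 5.
Plug into h(y) = y^3 - p y^2 - 4 r y + (4 p r - q^2):
  h(y) = y^3 - (12) y^2 - 4*(5) y + (4*(12)*(5) - (0)^2)
       = y^3 + (-12) y^2 + (-20) y + (240).
Simplifying: h(y) = y^3 - 12*y^2 - 20*y + 240.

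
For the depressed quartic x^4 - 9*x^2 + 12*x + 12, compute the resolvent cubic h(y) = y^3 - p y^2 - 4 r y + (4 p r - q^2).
h(y) = y^3 + 9*y^2 - 48*y - 576

Identify coefficients: p = -9, q = 12, r = 12.
Plug into h(y) = y^3 - p y^2 - 4 r y + (4 p r - q^2):
  h(y) = y^3 - (-9) y^2 - 4*(12) y + (4*(-9)*(12) - (12)^2)
       = y^3 + (9) y^2 + (-48) y + (-576).
Simplifying: h(y) = y^3 + 9*y^2 - 48*y - 576.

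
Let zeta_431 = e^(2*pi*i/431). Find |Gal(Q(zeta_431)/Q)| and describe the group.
|Gal(Q(zeta_431)/Q)| = phi(431) = 430; group ≅ (Z/431Z)^* ≅ Z/430Z

The n-th cyclotomic polynomial Φ_431(x) is the minimal polynomial of zeta_431 over Q and has degree phi(431) = 430. So Q(zeta_431) is a degree-430 Galois extension with Galois group (Z/431Z)^*. (Z/431Z)^* is cyclic since 431 is an odd prime power (or 4). Hence Gal(Q(zeta_431)/Q) ≅ Z/430Z.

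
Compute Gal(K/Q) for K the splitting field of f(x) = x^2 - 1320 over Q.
Gal(K/Q) = Z/2Z (cyclic of order 2)

x^2 - 1320 is irreducible over Q since 1320 is not a rational square. The splitting field Q(sqrt(1320)) has degree 2 over Q, and its unique nontrivial automorphism is sqrt(1320) ↦ -sqrt(1320). Hence Gal(Q(sqrt(1320))/Q) = Z/2Z.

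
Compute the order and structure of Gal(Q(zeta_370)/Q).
|Gal(Q(zeta_370)/Q)| = phi(370) = 144; group ≅ (Z/370Z)^* ≅ Z/4Z × Z/36Z

The n-th cyclotomic polynomial Φ_370(x) is the minimal polynomial of zeta_370 over Q and has degree phi(370) = 144. So Q(zeta_370) is a degree-144 Galois extension with Galois group (Z/370Z)^*. By CRT, (Z/370Z)^* ≅ (Z/2Z)^* × (Z/5Z)^* × (Z/37Z)^*. Each prime-power unit group is (Z/2Z)^* ≅ trivial group (order 1); (Z/5Z)^* ≅ Z/4Z; (Z/37Z)^* ≅ Z/36Z. Hence Gal(Q(zeta_370)/Q) ≅ Z/4Z × Z/36Z.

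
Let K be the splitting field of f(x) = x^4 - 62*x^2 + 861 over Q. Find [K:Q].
[K:Q] = 4

f factors as (x^2 - 41)(x^2 - 21); the splitting field is K = Q(sqrt(41), sqrt(21)). Since 41, 21, and 861 are all non-squares in Q, the three subfields Q(sqrt(41)), Q(sqrt(21)), Q(sqrt(861)) are distinct degree-2 extensions, so [K:Q] = 4 (Klein four Galois group).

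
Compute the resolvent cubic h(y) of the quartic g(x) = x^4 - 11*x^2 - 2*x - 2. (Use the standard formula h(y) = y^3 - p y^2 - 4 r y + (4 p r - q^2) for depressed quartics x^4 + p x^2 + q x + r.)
h(y) = y^3 + 11*y^2 + 8*y + 84

Identify coefficients: p = -11, q = -2, r = -2.
Plug into h(y) = y^3 - p y^2 - 4 r y + (4 p r - q^2):
  h(y) = y^3 - (-11) y^2 - 4*(-2) y + (4*(-11)*(-2) - (-2)^2)
       = y^3 + (11) y^2 + (8) y + (84).
Simplifying: h(y) = y^3 + 11*y^2 + 8*y + 84.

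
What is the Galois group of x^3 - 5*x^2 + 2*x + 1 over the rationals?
Gal(K/Q) = A_3 (cyclic of order 3)

Compute the discriminant of x^3 + (-5)*x^2 + (2)*x + (1): Δ = 361. Since Δ is a perfect square (Δ = 19^2), the Galois group is contained in A_3. Irreducibility forces the group to be transitive on three roots, so Gal = A_3.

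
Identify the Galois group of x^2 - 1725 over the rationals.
Gal(K/Q) = Z/2Z (cyclic of order 2)

x^2 - 1725 is irreducible over Q since 1725 is not a rational square. The splitting field Q(sqrt(1725)) has degree 2 over Q, and its unique nontrivial automorphism is sqrt(1725) ↦ -sqrt(1725). Hence Gal(Q(sqrt(1725))/Q) = Z/2Z.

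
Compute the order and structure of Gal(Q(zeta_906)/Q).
|Gal(Q(zeta_906)/Q)| = phi(906) = 300; group ≅ (Z/906Z)^* ≅ Z/2Z × Z/150Z

The n-th cyclotomic polynomial Φ_906(x) is the minimal polynomial of zeta_906 over Q and has degree phi(906) = 300. So Q(zeta_906) is a degree-300 Galois extension with Galois group (Z/906Z)^*. By CRT, (Z/906Z)^* ≅ (Z/2Z)^* × (Z/3Z)^* × (Z/151Z)^*. Each prime-power unit group is (Z/2Z)^* ≅ trivial group (order 1); (Z/3Z)^* ≅ Z/2Z; (Z/151Z)^* ≅ Z/150Z. Hence Gal(Q(zeta_906)/Q) ≅ Z/2Z × Z/150Z.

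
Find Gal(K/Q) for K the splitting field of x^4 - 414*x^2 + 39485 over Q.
Gal(K/Q) = V_4 (Klein four-group, Z/2Z × Z/2Z)

f factors as (x^2 - 265)(x^2 - 149), so the splitting field is K = Q(sqrt(265), sqrt(149)). The elements 265, 149, 39485 are all non-squares in Q, so sqrt(265) and sqrt(149) generate independent quadratic extensions. Thus [K:Q] = 4 and Gal(K/Q) is generated by the two order-2 automorphisms sqrt(265) ↦ -sqrt(265) and sqrt(149) ↦ -sqrt(149), giving V_4.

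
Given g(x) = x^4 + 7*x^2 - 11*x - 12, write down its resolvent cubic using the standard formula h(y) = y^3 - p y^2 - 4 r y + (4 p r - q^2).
h(y) = y^3 - 7*y^2 + 48*y - 457

Identify coefficients: p = 7, q = -11, r = -12.
Plug into h(y) = y^3 - p y^2 - 4 r y + (4 p r - q^2):
  h(y) = y^3 - (7) y^2 - 4*(-12) y + (4*(7)*(-12) - (-11)^2)
       = y^3 + (-7) y^2 + (48) y + (-457).
Simplifying: h(y) = y^3 - 7*y^2 + 48*y - 457.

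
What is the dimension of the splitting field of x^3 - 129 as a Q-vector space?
[K:Q] = 6

x^3 - 129 has one real root r = 129^(1/3) and two complex roots r*zeta_3, r*zeta_3^2 where zeta_3 = e^(2*pi*i/3). The splitting field is Q(r, zeta_3). [Q(r):Q] = 3 and [Q(zeta_3):Q] = 2 with gcd = 1, so [Q(r, zeta_3):Q] = 3 * 2 = 6.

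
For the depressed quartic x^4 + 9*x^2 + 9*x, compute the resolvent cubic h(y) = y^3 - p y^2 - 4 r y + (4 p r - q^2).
h(y) = y^3 - 9*y^2 - 81

Identify coefficients: p = 9, q = 9, r = 0.
Plug into h(y) = y^3 - p y^2 - 4 r y + (4 p r - q^2):
  h(y) = y^3 - (9) y^2 - 4*(0) y + (4*(9)*(0) - (9)^2)
       = y^3 + (-9) y^2 + (0) y + (-81).
Simplifying: h(y) = y^3 - 9*y^2 - 81.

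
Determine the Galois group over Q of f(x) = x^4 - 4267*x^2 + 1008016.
Gal(K/Q) = Z/2Z (cyclic of order 2)

f factors as (x^2 - 251)(x^2 - 4016), so the splitting field is K = Q(sqrt(251), sqrt(4016)). The squarefree part of 251 is 251 and the squarefree part of 4016 is also 251, so sqrt(251) and sqrt(4016) are both rational multiples of sqrt(251). Hence Q(sqrt(251)) = Q(sqrt(4016)) = Q(sqrt(251)), and the splitting field collapses to a single degree-2 extension with Galois group Z/2Z.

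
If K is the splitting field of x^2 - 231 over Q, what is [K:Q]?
[K:Q] = 2

The polynomial x^2 - 231 is irreducible over Q since 231 is not a perfect square. Its splitting field is Q(sqrt(231)), which has degree 2 over Q.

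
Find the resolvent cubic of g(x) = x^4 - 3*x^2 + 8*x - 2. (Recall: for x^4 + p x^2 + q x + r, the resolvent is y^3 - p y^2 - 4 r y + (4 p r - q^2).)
h(y) = y^3 + 3*y^2 + 8*y - 40

Identify coefficients: p = -3, q = 8, r = -2.
Plug into h(y) = y^3 - p y^2 - 4 r y + (4 p r - q^2):
  h(y) = y^3 - (-3) y^2 - 4*(-2) y + (4*(-3)*(-2) - (8)^2)
       = y^3 + (3) y^2 + (8) y + (-40).
Simplifying: h(y) = y^3 + 3*y^2 + 8*y - 40.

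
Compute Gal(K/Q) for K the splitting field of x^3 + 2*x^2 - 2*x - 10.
Gal(K/Q) = S_3 (symmetric group of order 6)

Compute the discriminant of x^3 + (2)*x^2 + (-2)*x + (-10): Δ = -1612. Since Δ is not a rational square, the Galois group is not contained in A_3; it must be the full S_3 (irreducibility of the cubic rules out anything smaller).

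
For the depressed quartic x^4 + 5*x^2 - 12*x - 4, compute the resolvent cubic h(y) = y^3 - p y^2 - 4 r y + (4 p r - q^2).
h(y) = y^3 - 5*y^2 + 16*y - 224

Identify coefficients: p = 5, q = -12, r = -4.
Plug into h(y) = y^3 - p y^2 - 4 r y + (4 p r - q^2):
  h(y) = y^3 - (5) y^2 - 4*(-4) y + (4*(5)*(-4) - (-12)^2)
       = y^3 + (-5) y^2 + (16) y + (-224).
Simplifying: h(y) = y^3 - 5*y^2 + 16*y - 224.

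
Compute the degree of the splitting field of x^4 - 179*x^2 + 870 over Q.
[K:Q] = 4

f factors as (x^2 - 174)(x^2 - 5); the splitting field is K = Q(sqrt(174), sqrt(5)). Since 174, 5, and 870 are all non-squares in Q, the three subfields Q(sqrt(174)), Q(sqrt(5)), Q(sqrt(870)) are distinct degree-2 extensions, so [K:Q] = 4 (Klein four Galois group).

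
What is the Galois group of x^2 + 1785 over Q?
Gal(K/Q) = Z/2Z (cyclic of order 2)

x^2 + 1785 is irreducible over Q since -1785 is not a rational square. The splitting field Q(sqrt(-1785)) has degree 2 over Q, and its unique nontrivial automorphism is sqrt(-1785) ↦ -sqrt(-1785). Hence Gal(Q(sqrt(-1785))/Q) = Z/2Z.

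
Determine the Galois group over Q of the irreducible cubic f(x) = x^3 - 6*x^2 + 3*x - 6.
Gal(K/Q) = S_3 (symmetric group of order 6)

Compute the discriminant of x^3 + (-6)*x^2 + (3)*x + (-6): Δ = -3996. Since Δ is not a rational square, the Galois group is not contained in A_3; it must be the full S_3 (irreducibility of the cubic rules out anything smaller).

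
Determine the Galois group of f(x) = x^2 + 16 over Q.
Gal(K/Q) = Z/2Z (cyclic of order 2)

x^2 + 16 is irreducible over Q since -16 is not a rational square. The splitting field Q(sqrt(-16)) has degree 2 over Q, and its unique nontrivial automorphism is sqrt(-16) ↦ -sqrt(-16). Hence Gal(Q(sqrt(-16))/Q) = Z/2Z.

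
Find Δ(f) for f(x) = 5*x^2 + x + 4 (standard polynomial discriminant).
Δ = -79

For a quadratic a x^2 + b x + c the discriminant is Δ = b^2 - 4ac = (1)^2 - 4*(5)*(4) = 1 - (80) = -79.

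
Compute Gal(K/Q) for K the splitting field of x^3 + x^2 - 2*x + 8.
Gal(K/Q) = S_3 (symmetric group of order 6)

Compute the discriminant of x^3 + (1)*x^2 + (-2)*x + (8): Δ = -2012. Since Δ is not a rational square, the Galois group is not contained in A_3; it must be the full S_3 (irreducibility of the cubic rules out anything smaller).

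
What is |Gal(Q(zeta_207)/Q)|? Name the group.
|Gal(Q(zeta_207)/Q)| = phi(207) = 132; group ≅ (Z/207Z)^* ≅ Z/6Z × Z/22Z

The n-th cyclotomic polynomial Φ_207(x) is the minimal polynomial of zeta_207 over Q and has degree phi(207) = 132. So Q(zeta_207) is a degree-132 Galois extension with Galois group (Z/207Z)^*. By CRT, (Z/207Z)^* ≅ (Z/9Z)^* × (Z/23Z)^*. Each prime-power unit group is (Z/9Z)^* ≅ Z/6Z; (Z/23Z)^* ≅ Z/22Z. Hence Gal(Q(zeta_207)/Q) ≅ Z/6Z × Z/22Z.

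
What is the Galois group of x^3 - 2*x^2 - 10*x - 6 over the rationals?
Gal(K/Q) = S_3 (symmetric group of order 6)

Compute the discriminant of x^3 + (-2)*x^2 + (-10)*x + (-6): Δ = 1076. Since Δ is not a rational square, the Galois group is not contained in A_3; it must be the full S_3 (irreducibility of the cubic rules out anything smaller).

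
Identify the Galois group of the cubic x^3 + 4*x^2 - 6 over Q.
Gal(K/Q) = S_3 (symmetric group of order 6)

Compute the discriminant of x^3 + (4)*x^2 + (0)*x + (-6): Δ = 564. Since Δ is not a rational square, the Galois group is not contained in A_3; it must be the full S_3 (irreducibility of the cubic rules out anything smaller).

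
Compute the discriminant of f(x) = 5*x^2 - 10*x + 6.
Δ = -20

For a quadratic a x^2 + b x + c the discriminant is Δ = b^2 - 4ac = (-10)^2 - 4*(5)*(6) = 100 - (120) = -20.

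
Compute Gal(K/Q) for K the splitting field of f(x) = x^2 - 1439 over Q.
Gal(K/Q) = Z/2Z (cyclic of order 2)

x^2 - 1439 is irreducible over Q since 1439 is not a rational square. The splitting field Q(sqrt(1439)) has degree 2 over Q, and its unique nontrivial automorphism is sqrt(1439) ↦ -sqrt(1439). Hence Gal(Q(sqrt(1439))/Q) = Z/2Z.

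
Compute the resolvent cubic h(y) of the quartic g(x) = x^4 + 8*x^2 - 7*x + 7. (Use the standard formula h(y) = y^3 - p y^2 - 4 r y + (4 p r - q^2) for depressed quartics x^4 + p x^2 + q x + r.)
h(y) = y^3 - 8*y^2 - 28*y + 175

Identify coefficients: p = 8, q = -7, r = 7.
Plug into h(y) = y^3 - p y^2 - 4 r y + (4 p r - q^2):
  h(y) = y^3 - (8) y^2 - 4*(7) y + (4*(8)*(7) - (-7)^2)
       = y^3 + (-8) y^2 + (-28) y + (175).
Simplifying: h(y) = y^3 - 8*y^2 - 28*y + 175.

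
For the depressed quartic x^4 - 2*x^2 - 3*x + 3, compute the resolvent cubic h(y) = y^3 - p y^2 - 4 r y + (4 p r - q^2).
h(y) = y^3 + 2*y^2 - 12*y - 33

Identify coefficients: p = -2, q = -3, r = 3.
Plug into h(y) = y^3 - p y^2 - 4 r y + (4 p r - q^2):
  h(y) = y^3 - (-2) y^2 - 4*(3) y + (4*(-2)*(3) - (-3)^2)
       = y^3 + (2) y^2 + (-12) y + (-33).
Simplifying: h(y) = y^3 + 2*y^2 - 12*y - 33.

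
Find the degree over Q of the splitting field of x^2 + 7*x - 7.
[K:Q] = 2

The discriminant of x^2 + (7)*x + (-7) is b^2 - 4c = 49 - (-28) = 77. Since 77 is not a perfect square in Q, the polynomial is irreducible over Q. Its two roots generate a degree-2 extension, so [K:Q] = 2.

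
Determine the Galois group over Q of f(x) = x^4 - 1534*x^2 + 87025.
Gal(K/Q) = Z/2Z (cyclic of order 2)

f factors as (x^2 - 1475)(x^2 - 59), so the splitting field is K = Q(sqrt(1475), sqrt(59)). The squarefree part of 1475 is 59 and the squarefree part of 59 is also 59, so sqrt(1475) and sqrt(59) are both rational multiples of sqrt(59). Hence Q(sqrt(1475)) = Q(sqrt(59)) = Q(sqrt(59)), and the splitting field collapses to a single degree-2 extension with Galois group Z/2Z.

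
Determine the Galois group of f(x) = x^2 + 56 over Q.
Gal(K/Q) = Z/2Z (cyclic of order 2)

x^2 + 56 is irreducible over Q since -56 is not a rational square. The splitting field Q(sqrt(-56)) has degree 2 over Q, and its unique nontrivial automorphism is sqrt(-56) ↦ -sqrt(-56). Hence Gal(Q(sqrt(-56))/Q) = Z/2Z.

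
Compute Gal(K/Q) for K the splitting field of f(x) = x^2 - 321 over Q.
Gal(K/Q) = Z/2Z (cyclic of order 2)

x^2 - 321 is irreducible over Q since 321 is not a rational square. The splitting field Q(sqrt(321)) has degree 2 over Q, and its unique nontrivial automorphism is sqrt(321) ↦ -sqrt(321). Hence Gal(Q(sqrt(321))/Q) = Z/2Z.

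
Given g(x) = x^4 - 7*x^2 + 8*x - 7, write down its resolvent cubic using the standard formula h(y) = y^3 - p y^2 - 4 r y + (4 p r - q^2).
h(y) = y^3 + 7*y^2 + 28*y + 132

Identify coefficients: p = -7, q = 8, r = -7.
Plug into h(y) = y^3 - p y^2 - 4 r y + (4 p r - q^2):
  h(y) = y^3 - (-7) y^2 - 4*(-7) y + (4*(-7)*(-7) - (8)^2)
       = y^3 + (7) y^2 + (28) y + (132).
Simplifying: h(y) = y^3 + 7*y^2 + 28*y + 132.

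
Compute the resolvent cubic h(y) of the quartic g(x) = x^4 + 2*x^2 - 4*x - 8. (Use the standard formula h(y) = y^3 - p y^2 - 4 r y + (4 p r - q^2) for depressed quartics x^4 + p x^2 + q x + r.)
h(y) = y^3 - 2*y^2 + 32*y - 80

Identify coefficients: p = 2, q = -4, r = -8.
Plug into h(y) = y^3 - p y^2 - 4 r y + (4 p r - q^2):
  h(y) = y^3 - (2) y^2 - 4*(-8) y + (4*(2)*(-8) - (-4)^2)
       = y^3 + (-2) y^2 + (32) y + (-80).
Simplifying: h(y) = y^3 - 2*y^2 + 32*y - 80.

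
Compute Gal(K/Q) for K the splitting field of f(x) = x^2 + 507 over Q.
Gal(K/Q) = Z/2Z (cyclic of order 2)

x^2 + 507 is irreducible over Q since -507 is not a rational square. The splitting field Q(sqrt(-507)) has degree 2 over Q, and its unique nontrivial automorphism is sqrt(-507) ↦ -sqrt(-507). Hence Gal(Q(sqrt(-507))/Q) = Z/2Z.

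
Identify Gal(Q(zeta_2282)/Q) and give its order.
|Gal(Q(zeta_2282)/Q)| = phi(2282) = 972; group ≅ (Z/2282Z)^* ≅ Z/6Z × Z/162Z

The n-th cyclotomic polynomial Φ_2282(x) is the minimal polynomial of zeta_2282 over Q and has degree phi(2282) = 972. So Q(zeta_2282) is a degree-972 Galois extension with Galois group (Z/2282Z)^*. By CRT, (Z/2282Z)^* ≅ (Z/2Z)^* × (Z/7Z)^* × (Z/163Z)^*. Each prime-power unit group is (Z/2Z)^* ≅ trivial group (order 1); (Z/7Z)^* ≅ Z/6Z; (Z/163Z)^* ≅ Z/162Z. Hence Gal(Q(zeta_2282)/Q) ≅ Z/6Z × Z/162Z.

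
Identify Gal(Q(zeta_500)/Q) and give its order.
|Gal(Q(zeta_500)/Q)| = phi(500) = 200; group ≅ (Z/500Z)^* ≅ Z/2Z × Z/100Z

The n-th cyclotomic polynomial Φ_500(x) is the minimal polynomial of zeta_500 over Q and has degree phi(500) = 200. So Q(zeta_500) is a degree-200 Galois extension with Galois group (Z/500Z)^*. By CRT, (Z/500Z)^* ≅ (Z/4Z)^* × (Z/125Z)^*. Each prime-power unit group is (Z/4Z)^* ≅ Z/2Z; (Z/125Z)^* ≅ Z/100Z. Hence Gal(Q(zeta_500)/Q) ≅ Z/2Z × Z/100Z.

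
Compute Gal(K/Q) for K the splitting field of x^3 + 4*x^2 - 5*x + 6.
Gal(K/Q) = S_3 (symmetric group of order 6)

Compute the discriminant of x^3 + (4)*x^2 + (-5)*x + (6): Δ = -3768. Since Δ is not a rational square, the Galois group is not contained in A_3; it must be the full S_3 (irreducibility of the cubic rules out anything smaller).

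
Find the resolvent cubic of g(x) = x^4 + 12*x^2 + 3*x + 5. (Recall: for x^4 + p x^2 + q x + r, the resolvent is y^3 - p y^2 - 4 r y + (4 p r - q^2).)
h(y) = y^3 - 12*y^2 - 20*y + 231

Identify coefficients: p = 12, q = 3, r = 5.
Plug into h(y) = y^3 - p y^2 - 4 r y + (4 p r - q^2):
  h(y) = y^3 - (12) y^2 - 4*(5) y + (4*(12)*(5) - (3)^2)
       = y^3 + (-12) y^2 + (-20) y + (231).
Simplifying: h(y) = y^3 - 12*y^2 - 20*y + 231.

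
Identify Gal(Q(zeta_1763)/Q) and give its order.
|Gal(Q(zeta_1763)/Q)| = phi(1763) = 1680; group ≅ (Z/1763Z)^* ≅ Z/40Z × Z/42Z

The n-th cyclotomic polynomial Φ_1763(x) is the minimal polynomial of zeta_1763 over Q and has degree phi(1763) = 1680. So Q(zeta_1763) is a degree-1680 Galois extension with Galois group (Z/1763Z)^*. By CRT, (Z/1763Z)^* ≅ (Z/41Z)^* × (Z/43Z)^*. Each prime-power unit group is (Z/41Z)^* ≅ Z/40Z; (Z/43Z)^* ≅ Z/42Z. Hence Gal(Q(zeta_1763)/Q) ≅ Z/40Z × Z/42Z.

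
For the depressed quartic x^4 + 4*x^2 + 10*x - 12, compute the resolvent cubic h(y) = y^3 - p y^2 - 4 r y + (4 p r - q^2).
h(y) = y^3 - 4*y^2 + 48*y - 292

Identify coefficients: p = 4, q = 10, r = -12.
Plug into h(y) = y^3 - p y^2 - 4 r y + (4 p r - q^2):
  h(y) = y^3 - (4) y^2 - 4*(-12) y + (4*(4)*(-12) - (10)^2)
       = y^3 + (-4) y^2 + (48) y + (-292).
Simplifying: h(y) = y^3 - 4*y^2 + 48*y - 292.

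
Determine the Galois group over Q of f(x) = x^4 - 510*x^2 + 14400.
Gal(K/Q) = Z/2Z (cyclic of order 2)

f factors as (x^2 - 30)(x^2 - 480), so the splitting field is K = Q(sqrt(30), sqrt(480)). The squarefree part of 30 is 30 and the squarefree part of 480 is also 30, so sqrt(30) and sqrt(480) are both rational multiples of sqrt(30). Hence Q(sqrt(30)) = Q(sqrt(480)) = Q(sqrt(30)), and the splitting field collapses to a single degree-2 extension with Galois group Z/2Z.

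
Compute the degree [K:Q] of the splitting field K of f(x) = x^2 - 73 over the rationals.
[K:Q] = 2

The polynomial x^2 - 73 is irreducible over Q since 73 is not a perfect square. Its splitting field is Q(sqrt(73)), which has degree 2 over Q.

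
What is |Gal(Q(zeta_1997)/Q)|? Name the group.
|Gal(Q(zeta_1997)/Q)| = phi(1997) = 1996; group ≅ (Z/1997Z)^* ≅ Z/1996Z

The n-th cyclotomic polynomial Φ_1997(x) is the minimal polynomial of zeta_1997 over Q and has degree phi(1997) = 1996. So Q(zeta_1997) is a degree-1996 Galois extension with Galois group (Z/1997Z)^*. (Z/1997Z)^* is cyclic since 1997 is an odd prime power (or 4). Hence Gal(Q(zeta_1997)/Q) ≅ Z/1996Z.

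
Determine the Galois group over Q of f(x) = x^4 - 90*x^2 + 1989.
Gal(K/Q) = V_4 (Klein four-group, Z/2Z × Z/2Z)

f factors as (x^2 - 51)(x^2 - 39), so the splitting field is K = Q(sqrt(51), sqrt(39)). The elements 51, 39, 1989 are all non-squares in Q, so sqrt(51) and sqrt(39) generate independent quadratic extensions. Thus [K:Q] = 4 and Gal(K/Q) is generated by the two order-2 automorphisms sqrt(51) ↦ -sqrt(51) and sqrt(39) ↦ -sqrt(39), giving V_4.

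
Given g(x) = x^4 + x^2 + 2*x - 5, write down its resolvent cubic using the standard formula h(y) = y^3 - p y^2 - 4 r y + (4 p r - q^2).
h(y) = y^3 - y^2 + 20*y - 24

Identify coefficients: p = 1, q = 2, r = -5.
Plug into h(y) = y^3 - p y^2 - 4 r y + (4 p r - q^2):
  h(y) = y^3 - (1) y^2 - 4*(-5) y + (4*(1)*(-5) - (2)^2)
       = y^3 + (-1) y^2 + (20) y + (-24).
Simplifying: h(y) = y^3 - y^2 + 20*y - 24.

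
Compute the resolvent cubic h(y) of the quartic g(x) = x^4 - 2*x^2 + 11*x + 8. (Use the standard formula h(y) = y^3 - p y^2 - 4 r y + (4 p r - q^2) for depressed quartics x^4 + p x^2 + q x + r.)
h(y) = y^3 + 2*y^2 - 32*y - 185

Identify coefficients: p = -2, q = 11, r = 8.
Plug into h(y) = y^3 - p y^2 - 4 r y + (4 p r - q^2):
  h(y) = y^3 - (-2) y^2 - 4*(8) y + (4*(-2)*(8) - (11)^2)
       = y^3 + (2) y^2 + (-32) y + (-185).
Simplifying: h(y) = y^3 + 2*y^2 - 32*y - 185.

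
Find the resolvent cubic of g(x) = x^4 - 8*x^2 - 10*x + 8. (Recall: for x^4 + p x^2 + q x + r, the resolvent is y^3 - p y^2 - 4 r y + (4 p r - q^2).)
h(y) = y^3 + 8*y^2 - 32*y - 356

Identify coefficients: p = -8, q = -10, r = 8.
Plug into h(y) = y^3 - p y^2 - 4 r y + (4 p r - q^2):
  h(y) = y^3 - (-8) y^2 - 4*(8) y + (4*(-8)*(8) - (-10)^2)
       = y^3 + (8) y^2 + (-32) y + (-356).
Simplifying: h(y) = y^3 + 8*y^2 - 32*y - 356.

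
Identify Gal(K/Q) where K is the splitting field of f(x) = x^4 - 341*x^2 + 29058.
Gal(K/Q) = V_4 (Klein four-group, Z/2Z × Z/2Z)

f factors as (x^2 - 167)(x^2 - 174), so the splitting field is K = Q(sqrt(167), sqrt(174)). The elements 167, 174, 29058 are all non-squares in Q, so sqrt(167) and sqrt(174) generate independent quadratic extensions. Thus [K:Q] = 4 and Gal(K/Q) is generated by the two order-2 automorphisms sqrt(167) ↦ -sqrt(167) and sqrt(174) ↦ -sqrt(174), giving V_4.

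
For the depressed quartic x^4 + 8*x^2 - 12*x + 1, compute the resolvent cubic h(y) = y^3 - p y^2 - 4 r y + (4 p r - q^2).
h(y) = y^3 - 8*y^2 - 4*y - 112

Identify coefficients: p = 8, q = -12, r = 1.
Plug into h(y) = y^3 - p y^2 - 4 r y + (4 p r - q^2):
  h(y) = y^3 - (8) y^2 - 4*(1) y + (4*(8)*(1) - (-12)^2)
       = y^3 + (-8) y^2 + (-4) y + (-112).
Simplifying: h(y) = y^3 - 8*y^2 - 4*y - 112.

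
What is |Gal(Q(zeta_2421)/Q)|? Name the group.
|Gal(Q(zeta_2421)/Q)| = phi(2421) = 1608; group ≅ (Z/2421Z)^* ≅ Z/6Z × Z/268Z

The n-th cyclotomic polynomial Φ_2421(x) is the minimal polynomial of zeta_2421 over Q and has degree phi(2421) = 1608. So Q(zeta_2421) is a degree-1608 Galois extension with Galois group (Z/2421Z)^*. By CRT, (Z/2421Z)^* ≅ (Z/9Z)^* × (Z/269Z)^*. Each prime-power unit group is (Z/9Z)^* ≅ Z/6Z; (Z/269Z)^* ≅ Z/268Z. Hence Gal(Q(zeta_2421)/Q) ≅ Z/6Z × Z/268Z.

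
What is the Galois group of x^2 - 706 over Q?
Gal(K/Q) = Z/2Z (cyclic of order 2)

x^2 - 706 is irreducible over Q since 706 is not a rational square. The splitting field Q(sqrt(706)) has degree 2 over Q, and its unique nontrivial automorphism is sqrt(706) ↦ -sqrt(706). Hence Gal(Q(sqrt(706))/Q) = Z/2Z.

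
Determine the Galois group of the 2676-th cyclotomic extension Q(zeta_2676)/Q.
|Gal(Q(zeta_2676)/Q)| = phi(2676) = 888; group ≅ (Z/2676Z)^* ≅ Z/2Z × Z/2Z × Z/222Z

The n-th cyclotomic polynomial Φ_2676(x) is the minimal polynomial of zeta_2676 over Q and has degree phi(2676) = 888. So Q(zeta_2676) is a degree-888 Galois extension with Galois group (Z/2676Z)^*. By CRT, (Z/2676Z)^* ≅ (Z/4Z)^* × (Z/3Z)^* × (Z/223Z)^*. Each prime-power unit group is (Z/4Z)^* ≅ Z/2Z; (Z/3Z)^* ≅ Z/2Z; (Z/223Z)^* ≅ Z/222Z. Hence Gal(Q(zeta_2676)/Q) ≅ Z/2Z × Z/2Z × Z/222Z.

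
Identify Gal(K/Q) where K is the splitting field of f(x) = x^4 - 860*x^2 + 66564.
Gal(K/Q) = Z/2Z (cyclic of order 2)

f factors as (x^2 - 86)(x^2 - 774), so the splitting field is K = Q(sqrt(86), sqrt(774)). The squarefree part of 86 is 86 and the squarefree part of 774 is also 86, so sqrt(86) and sqrt(774) are both rational multiples of sqrt(86). Hence Q(sqrt(86)) = Q(sqrt(774)) = Q(sqrt(86)), and the splitting field collapses to a single degree-2 extension with Galois group Z/2Z.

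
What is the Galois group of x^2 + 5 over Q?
Gal(K/Q) = Z/2Z (cyclic of order 2)

x^2 + 5 is irreducible over Q since -5 is not a rational square. The splitting field Q(sqrt(-5)) has degree 2 over Q, and its unique nontrivial automorphism is sqrt(-5) ↦ -sqrt(-5). Hence Gal(Q(sqrt(-5))/Q) = Z/2Z.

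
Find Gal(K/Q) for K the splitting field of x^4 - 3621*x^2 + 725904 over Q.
Gal(K/Q) = Z/2Z (cyclic of order 2)

f factors as (x^2 - 3408)(x^2 - 213), so the splitting field is K = Q(sqrt(3408), sqrt(213)). The squarefree part of 3408 is 213 and the squarefree part of 213 is also 213, so sqrt(3408) and sqrt(213) are both rational multiples of sqrt(213). Hence Q(sqrt(3408)) = Q(sqrt(213)) = Q(sqrt(213)), and the splitting field collapses to a single degree-2 extension with Galois group Z/2Z.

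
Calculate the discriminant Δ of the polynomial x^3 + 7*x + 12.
Δ = -5260

For a depressed cubic x^3 + p x + q the discriminant is Δ = -4 p^3 - 27 q^2 = -4*(7)^3 - 27*(12)^2 = -1372 - 3888 = -5260.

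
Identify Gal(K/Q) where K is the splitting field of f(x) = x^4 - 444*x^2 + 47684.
Gal(K/Q) = V_4 (Klein four-group, Z/2Z × Z/2Z)

f factors as (x^2 - 262)(x^2 - 182), so the splitting field is K = Q(sqrt(262), sqrt(182)). The elements 262, 182, 47684 are all non-squares in Q, so sqrt(262) and sqrt(182) generate independent quadratic extensions. Thus [K:Q] = 4 and Gal(K/Q) is generated by the two order-2 automorphisms sqrt(262) ↦ -sqrt(262) and sqrt(182) ↦ -sqrt(182), giving V_4.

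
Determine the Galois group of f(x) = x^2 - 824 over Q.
Gal(K/Q) = Z/2Z (cyclic of order 2)

x^2 - 824 is irreducible over Q since 824 is not a rational square. The splitting field Q(sqrt(824)) has degree 2 over Q, and its unique nontrivial automorphism is sqrt(824) ↦ -sqrt(824). Hence Gal(Q(sqrt(824))/Q) = Z/2Z.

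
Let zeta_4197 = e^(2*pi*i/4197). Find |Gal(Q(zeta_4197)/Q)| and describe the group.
|Gal(Q(zeta_4197)/Q)| = phi(4197) = 2796; group ≅ (Z/4197Z)^* ≅ Z/2Z × Z/1398Z

The n-th cyclotomic polynomial Φ_4197(x) is the minimal polynomial of zeta_4197 over Q and has degree phi(4197) = 2796. So Q(zeta_4197) is a degree-2796 Galois extension with Galois group (Z/4197Z)^*. By CRT, (Z/4197Z)^* ≅ (Z/3Z)^* × (Z/1399Z)^*. Each prime-power unit group is (Z/3Z)^* ≅ Z/2Z; (Z/1399Z)^* ≅ Z/1398Z. Hence Gal(Q(zeta_4197)/Q) ≅ Z/2Z × Z/1398Z.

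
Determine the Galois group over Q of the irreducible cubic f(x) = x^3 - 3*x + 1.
Gal(K/Q) = A_3 (cyclic of order 3)

Compute the discriminant of x^3 + (0)*x^2 + (-3)*x + (1): Δ = 81. Since Δ is a perfect square (Δ = 9^2), the Galois group is contained in A_3. Irreducibility forces the group to be transitive on three roots, so Gal = A_3.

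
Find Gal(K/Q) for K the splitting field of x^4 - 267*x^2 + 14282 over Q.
Gal(K/Q) = V_4 (Klein four-group, Z/2Z × Z/2Z)

f factors as (x^2 - 74)(x^2 - 193), so the splitting field is K = Q(sqrt(74), sqrt(193)). The elements 74, 193, 14282 are all non-squares in Q, so sqrt(74) and sqrt(193) generate independent quadratic extensions. Thus [K:Q] = 4 and Gal(K/Q) is generated by the two order-2 automorphisms sqrt(74) ↦ -sqrt(74) and sqrt(193) ↦ -sqrt(193), giving V_4.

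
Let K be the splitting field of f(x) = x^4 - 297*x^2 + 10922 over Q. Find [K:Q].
[K:Q] = 4

f factors as (x^2 - 254)(x^2 - 43); the splitting field is K = Q(sqrt(254), sqrt(43)). Since 254, 43, and 10922 are all non-squares in Q, the three subfields Q(sqrt(254)), Q(sqrt(43)), Q(sqrt(10922)) are distinct degree-2 extensions, so [K:Q] = 4 (Klein four Galois group).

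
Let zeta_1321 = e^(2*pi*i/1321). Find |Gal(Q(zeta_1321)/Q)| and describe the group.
|Gal(Q(zeta_1321)/Q)| = phi(1321) = 1320; group ≅ (Z/1321Z)^* ≅ Z/1320Z

The n-th cyclotomic polynomial Φ_1321(x) is the minimal polynomial of zeta_1321 over Q and has degree phi(1321) = 1320. So Q(zeta_1321) is a degree-1320 Galois extension with Galois group (Z/1321Z)^*. (Z/1321Z)^* is cyclic since 1321 is an odd prime power (or 4). Hence Gal(Q(zeta_1321)/Q) ≅ Z/1320Z.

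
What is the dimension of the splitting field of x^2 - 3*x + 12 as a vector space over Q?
[K:Q] = 2

The discriminant of x^2 + (-3)*x + (12) is b^2 - 4c = 9 - (48) = -39. Since -39 is not a perfect square in Q, the polynomial is irreducible over Q. Its two roots generate a degree-2 extension, so [K:Q] = 2.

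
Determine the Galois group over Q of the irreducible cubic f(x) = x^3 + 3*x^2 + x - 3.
Gal(K/Q) = S_3 (symmetric group of order 6)

Compute the discriminant of x^3 + (3)*x^2 + (1)*x + (-3): Δ = -76. Since Δ is not a rational square, the Galois group is not contained in A_3; it must be the full S_3 (irreducibility of the cubic rules out anything smaller).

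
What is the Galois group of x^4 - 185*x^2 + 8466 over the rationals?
Gal(K/Q) = V_4 (Klein four-group, Z/2Z × Z/2Z)

f factors as (x^2 - 102)(x^2 - 83), so the splitting field is K = Q(sqrt(102), sqrt(83)). The elements 102, 83, 8466 are all non-squares in Q, so sqrt(102) and sqrt(83) generate independent quadratic extensions. Thus [K:Q] = 4 and Gal(K/Q) is generated by the two order-2 automorphisms sqrt(102) ↦ -sqrt(102) and sqrt(83) ↦ -sqrt(83), giving V_4.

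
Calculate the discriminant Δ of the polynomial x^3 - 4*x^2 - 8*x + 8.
Δ = 8000

For x^3 + a x^2 + b x + c the discriminant is Δ = 18 a b c - 4 a^3 c + a^2 b^2 - 4 b^3 - 27 c^2.
Plug a = -4, b = -8, c = 8:
  18*(-4)*(-8)*(8) - 4*(-4)^3*(8) + (-4)^2*(-8)^2 - 4*(-8)^3 - 27*(8)^2
  = 4608 + (2048) + 1024 + (2048) + (-1728)
  = 8000.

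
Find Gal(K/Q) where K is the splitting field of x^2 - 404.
Gal(K/Q) = Z/2Z (cyclic of order 2)

x^2 - 404 is irreducible over Q since 404 is not a rational square. The splitting field Q(sqrt(404)) has degree 2 over Q, and its unique nontrivial automorphism is sqrt(404) ↦ -sqrt(404). Hence Gal(Q(sqrt(404))/Q) = Z/2Z.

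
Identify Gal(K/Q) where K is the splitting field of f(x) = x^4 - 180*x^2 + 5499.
Gal(K/Q) = V_4 (Klein four-group, Z/2Z × Z/2Z)

f factors as (x^2 - 39)(x^2 - 141), so the splitting field is K = Q(sqrt(39), sqrt(141)). The elements 39, 141, 5499 are all non-squares in Q, so sqrt(39) and sqrt(141) generate independent quadratic extensions. Thus [K:Q] = 4 and Gal(K/Q) is generated by the two order-2 automorphisms sqrt(39) ↦ -sqrt(39) and sqrt(141) ↦ -sqrt(141), giving V_4.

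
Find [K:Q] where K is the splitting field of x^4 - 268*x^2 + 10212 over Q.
[K:Q] = 4

f factors as (x^2 - 46)(x^2 - 222); the splitting field is K = Q(sqrt(46), sqrt(222)). Since 46, 222, and 10212 are all non-squares in Q, the three subfields Q(sqrt(46)), Q(sqrt(222)), Q(sqrt(10212)) are distinct degree-2 extensions, so [K:Q] = 4 (Klein four Galois group).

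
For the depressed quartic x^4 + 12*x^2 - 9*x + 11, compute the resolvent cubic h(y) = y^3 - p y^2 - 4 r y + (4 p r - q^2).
h(y) = y^3 - 12*y^2 - 44*y + 447

Identify coefficients: p = 12, q = -9, r = 11.
Plug into h(y) = y^3 - p y^2 - 4 r y + (4 p r - q^2):
  h(y) = y^3 - (12) y^2 - 4*(11) y + (4*(12)*(11) - (-9)^2)
       = y^3 + (-12) y^2 + (-44) y + (447).
Simplifying: h(y) = y^3 - 12*y^2 - 44*y + 447.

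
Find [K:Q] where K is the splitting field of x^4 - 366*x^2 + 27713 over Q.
[K:Q] = 4

f factors as (x^2 - 107)(x^2 - 259); the splitting field is K = Q(sqrt(107), sqrt(259)). Since 107, 259, and 27713 are all non-squares in Q, the three subfields Q(sqrt(107)), Q(sqrt(259)), Q(sqrt(27713)) are distinct degree-2 extensions, so [K:Q] = 4 (Klein four Galois group).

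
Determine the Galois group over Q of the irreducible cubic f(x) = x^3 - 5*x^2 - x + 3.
Gal(K/Q) = S_3 (symmetric group of order 6)

Compute the discriminant of x^3 + (-5)*x^2 + (-1)*x + (3): Δ = 1556. Since Δ is not a rational square, the Galois group is not contained in A_3; it must be the full S_3 (irreducibility of the cubic rules out anything smaller).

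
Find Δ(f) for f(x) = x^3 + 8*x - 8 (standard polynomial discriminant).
Δ = -3776

For x^3 + a x^2 + b x + c the discriminant is Δ = 18 a b c - 4 a^3 c + a^2 b^2 - 4 b^3 - 27 c^2.
Plug a = 0, b = 8, c = -8:
  18*(0)*(8)*(-8) - 4*(0)^3*(-8) + (0)^2*(8)^2 - 4*(8)^3 - 27*(-8)^2
  = 0 + (0) + 0 + (-2048) + (-1728)
  = -3776.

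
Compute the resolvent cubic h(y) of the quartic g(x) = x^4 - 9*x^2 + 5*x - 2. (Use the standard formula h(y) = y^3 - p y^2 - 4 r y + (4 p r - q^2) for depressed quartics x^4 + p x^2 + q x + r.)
h(y) = y^3 + 9*y^2 + 8*y + 47

Identify coefficients: p = -9, q = 5, r = -2.
Plug into h(y) = y^3 - p y^2 - 4 r y + (4 p r - q^2):
  h(y) = y^3 - (-9) y^2 - 4*(-2) y + (4*(-9)*(-2) - (5)^2)
       = y^3 + (9) y^2 + (8) y + (47).
Simplifying: h(y) = y^3 + 9*y^2 + 8*y + 47.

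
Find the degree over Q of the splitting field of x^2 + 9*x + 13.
[K:Q] = 2

The discriminant of x^2 + (9)*x + (13) is b^2 - 4c = 81 - (52) = 29. Since 29 is not a perfect square in Q, the polynomial is irreducible over Q. Its two roots generate a degree-2 extension, so [K:Q] = 2.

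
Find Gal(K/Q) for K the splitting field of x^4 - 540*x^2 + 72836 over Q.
Gal(K/Q) = V_4 (Klein four-group, Z/2Z × Z/2Z)

f factors as (x^2 - 262)(x^2 - 278), so the splitting field is K = Q(sqrt(262), sqrt(278)). The elements 262, 278, 72836 are all non-squares in Q, so sqrt(262) and sqrt(278) generate independent quadratic extensions. Thus [K:Q] = 4 and Gal(K/Q) is generated by the two order-2 automorphisms sqrt(262) ↦ -sqrt(262) and sqrt(278) ↦ -sqrt(278), giving V_4.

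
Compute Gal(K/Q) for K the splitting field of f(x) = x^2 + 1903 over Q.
Gal(K/Q) = Z/2Z (cyclic of order 2)

x^2 + 1903 is irreducible over Q since -1903 is not a rational square. The splitting field Q(sqrt(-1903)) has degree 2 over Q, and its unique nontrivial automorphism is sqrt(-1903) ↦ -sqrt(-1903). Hence Gal(Q(sqrt(-1903))/Q) = Z/2Z.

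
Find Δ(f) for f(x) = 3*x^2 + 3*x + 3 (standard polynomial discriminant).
Δ = -27

For a quadratic a x^2 + b x + c the discriminant is Δ = b^2 - 4ac = (3)^2 - 4*(3)*(3) = 9 - (36) = -27.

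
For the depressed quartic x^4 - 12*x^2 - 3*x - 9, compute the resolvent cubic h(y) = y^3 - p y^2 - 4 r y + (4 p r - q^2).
h(y) = y^3 + 12*y^2 + 36*y + 423

Identify coefficients: p = -12, q = -3, r = -9.
Plug into h(y) = y^3 - p y^2 - 4 r y + (4 p r - q^2):
  h(y) = y^3 - (-12) y^2 - 4*(-9) y + (4*(-12)*(-9) - (-3)^2)
       = y^3 + (12) y^2 + (36) y + (423).
Simplifying: h(y) = y^3 + 12*y^2 + 36*y + 423.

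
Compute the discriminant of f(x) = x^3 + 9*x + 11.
Δ = -6183

For a depressed cubic x^3 + p x + q the discriminant is Δ = -4 p^3 - 27 q^2 = -4*(9)^3 - 27*(11)^2 = -2916 - 3267 = -6183.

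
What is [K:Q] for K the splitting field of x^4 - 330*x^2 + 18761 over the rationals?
[K:Q] = 4

f factors as (x^2 - 257)(x^2 - 73); the splitting field is K = Q(sqrt(257), sqrt(73)). Since 257, 73, and 18761 are all non-squares in Q, the three subfields Q(sqrt(257)), Q(sqrt(73)), Q(sqrt(18761)) are distinct degree-2 extensions, so [K:Q] = 4 (Klein four Galois group).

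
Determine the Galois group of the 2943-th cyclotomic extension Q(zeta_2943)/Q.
|Gal(Q(zeta_2943)/Q)| = phi(2943) = 1944; group ≅ (Z/2943Z)^* ≅ Z/18Z × Z/108Z

The n-th cyclotomic polynomial Φ_2943(x) is the minimal polynomial of zeta_2943 over Q and has degree phi(2943) = 1944. So Q(zeta_2943) is a degree-1944 Galois extension with Galois group (Z/2943Z)^*. By CRT, (Z/2943Z)^* ≅ (Z/27Z)^* × (Z/109Z)^*. Each prime-power unit group is (Z/27Z)^* ≅ Z/18Z; (Z/109Z)^* ≅ Z/108Z. Hence Gal(Q(zeta_2943)/Q) ≅ Z/18Z × Z/108Z.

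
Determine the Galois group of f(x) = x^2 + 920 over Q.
Gal(K/Q) = Z/2Z (cyclic of order 2)

x^2 + 920 is irreducible over Q since -920 is not a rational square. The splitting field Q(sqrt(-920)) has degree 2 over Q, and its unique nontrivial automorphism is sqrt(-920) ↦ -sqrt(-920). Hence Gal(Q(sqrt(-920))/Q) = Z/2Z.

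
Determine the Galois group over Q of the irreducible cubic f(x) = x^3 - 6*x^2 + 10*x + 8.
Gal(K/Q) = S_3 (symmetric group of order 6)

Compute the discriminant of x^3 + (-6)*x^2 + (10)*x + (8): Δ = -3856. Since Δ is not a rational square, the Galois group is not contained in A_3; it must be the full S_3 (irreducibility of the cubic rules out anything smaller).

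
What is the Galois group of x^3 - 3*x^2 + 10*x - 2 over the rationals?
Gal(K/Q) = S_3 (symmetric group of order 6)

Compute the discriminant of x^3 + (-3)*x^2 + (10)*x + (-2): Δ = -2344. Since Δ is not a rational square, the Galois group is not contained in A_3; it must be the full S_3 (irreducibility of the cubic rules out anything smaller).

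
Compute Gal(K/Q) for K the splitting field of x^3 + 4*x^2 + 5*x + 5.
Gal(K/Q) = S_3 (symmetric group of order 6)

Compute the discriminant of x^3 + (4)*x^2 + (5)*x + (5): Δ = -255. Since Δ is not a rational square, the Galois group is not contained in A_3; it must be the full S_3 (irreducibility of the cubic rules out anything smaller).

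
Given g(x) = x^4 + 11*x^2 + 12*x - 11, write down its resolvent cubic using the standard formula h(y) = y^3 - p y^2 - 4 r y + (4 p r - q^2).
h(y) = y^3 - 11*y^2 + 44*y - 628

Identify coefficients: p = 11, q = 12, r = -11.
Plug into h(y) = y^3 - p y^2 - 4 r y + (4 p r - q^2):
  h(y) = y^3 - (11) y^2 - 4*(-11) y + (4*(11)*(-11) - (12)^2)
       = y^3 + (-11) y^2 + (44) y + (-628).
Simplifying: h(y) = y^3 - 11*y^2 + 44*y - 628.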